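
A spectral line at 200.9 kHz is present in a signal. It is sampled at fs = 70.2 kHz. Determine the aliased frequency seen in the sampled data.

9.7 kHz

200.9 kHz mod fs = 60.5 kHz.
60.5 kHz > fs/2 = 35.1 kHz, folds to fs − 60.5 kHz = 9.7 kHz.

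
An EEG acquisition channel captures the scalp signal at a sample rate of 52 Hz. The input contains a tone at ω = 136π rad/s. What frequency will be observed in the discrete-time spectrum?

ω = 136π rad/s → f = ω/(2π) = 68 Hz.
68 Hz mod fs = 16 Hz.
16 Hz ≤ fs/2 = 26 Hz, appears at 16 Hz.

16 Hz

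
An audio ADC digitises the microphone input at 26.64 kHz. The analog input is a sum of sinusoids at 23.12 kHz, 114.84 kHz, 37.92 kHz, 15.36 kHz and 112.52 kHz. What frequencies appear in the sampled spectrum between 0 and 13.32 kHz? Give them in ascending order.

3.52 kHz, 5.96 kHz, 8.28 kHz, 11.28 kHz

fs/2 = 13.32 kHz.
23.12 kHz > fs/2 = 13.32 kHz, folds to fs − 23.12 kHz = 3.52 kHz.
114.84 kHz mod fs = 8.28 kHz.
8.28 kHz ≤ fs/2 = 13.32 kHz, appears at 8.28 kHz.
37.92 kHz mod fs = 11.28 kHz.
11.28 kHz ≤ fs/2 = 13.32 kHz, appears at 11.28 kHz.
15.36 kHz > fs/2 = 13.32 kHz, folds to fs − 15.36 kHz = 11.28 kHz.
112.52 kHz mod fs = 5.96 kHz.
5.96 kHz ≤ fs/2 = 13.32 kHz, appears at 5.96 kHz.
Distinct values: {3.52 kHz, 5.96 kHz, 8.28 kHz, 11.28 kHz}.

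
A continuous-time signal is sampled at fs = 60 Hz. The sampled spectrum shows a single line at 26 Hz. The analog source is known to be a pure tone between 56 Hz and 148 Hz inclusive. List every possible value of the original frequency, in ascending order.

86 Hz, 94 Hz, 146 Hz

Frequencies that alias to 26 Hz are k·fs ± 26 Hz for integer k ≥ 0.
k=0: 26 Hz.
k=1: 34 Hz, 86 Hz.
k=2: 94 Hz, 146 Hz.
k=3: 154 Hz, 206 Hz.
Within [56 Hz, 148 Hz]: 86 Hz, 94 Hz, 146 Hz.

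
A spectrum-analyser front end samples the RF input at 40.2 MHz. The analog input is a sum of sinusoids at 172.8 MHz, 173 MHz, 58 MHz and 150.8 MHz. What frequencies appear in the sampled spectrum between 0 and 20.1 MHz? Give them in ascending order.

fs/2 = 20.1 MHz.
172.8 MHz mod fs = 12 MHz.
12 MHz ≤ fs/2 = 20.1 MHz, appears at 12 MHz.
173 MHz mod fs = 12.2 MHz.
12.2 MHz ≤ fs/2 = 20.1 MHz, appears at 12.2 MHz.
58 MHz mod fs = 17.8 MHz.
17.8 MHz ≤ fs/2 = 20.1 MHz, appears at 17.8 MHz.
150.8 MHz mod fs = 30.2 MHz.
30.2 MHz > fs/2 = 20.1 MHz, folds to fs − 30.2 MHz = 10 MHz.
Distinct values: {10 MHz, 12 MHz, 12.2 MHz, 17.8 MHz}.

10 MHz, 12 MHz, 12.2 MHz, 17.8 MHz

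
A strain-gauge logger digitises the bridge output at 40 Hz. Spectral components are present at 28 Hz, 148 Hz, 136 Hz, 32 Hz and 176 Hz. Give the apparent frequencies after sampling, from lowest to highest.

fs/2 = 20 Hz.
28 Hz > fs/2 = 20 Hz, folds to fs − 28 Hz = 12 Hz.
148 Hz mod fs = 28 Hz.
28 Hz > fs/2 = 20 Hz, folds to fs − 28 Hz = 12 Hz.
136 Hz mod fs = 16 Hz.
16 Hz ≤ fs/2 = 20 Hz, appears at 16 Hz.
32 Hz > fs/2 = 20 Hz, folds to fs − 32 Hz = 8 Hz.
176 Hz mod fs = 16 Hz.
16 Hz ≤ fs/2 = 20 Hz, appears at 16 Hz.
Distinct values: {8 Hz, 12 Hz, 16 Hz}.

8 Hz, 12 Hz, 16 Hz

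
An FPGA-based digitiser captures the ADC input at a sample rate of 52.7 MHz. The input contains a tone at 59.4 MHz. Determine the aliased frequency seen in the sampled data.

6.7 MHz

59.4 MHz mod fs = 6.7 MHz.
6.7 MHz ≤ fs/2 = 26.35 MHz, appears at 6.7 MHz.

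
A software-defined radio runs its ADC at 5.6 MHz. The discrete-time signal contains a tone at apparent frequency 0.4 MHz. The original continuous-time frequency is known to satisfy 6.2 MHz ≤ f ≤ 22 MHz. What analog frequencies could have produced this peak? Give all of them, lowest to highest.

10.8 MHz, 11.6 MHz, 16.4 MHz, 17.2 MHz, 22 MHz

Frequencies that alias to 0.4 MHz are k·fs ± 0.4 MHz for integer k ≥ 0.
k=0: 0.4 MHz.
k=1: 5.2 MHz, 6 MHz.
k=2: 10.8 MHz, 11.6 MHz.
k=3: 16.4 MHz, 17.2 MHz.
k=4: 22 MHz, 22.8 MHz.
k=5: 27.6 MHz, 28.4 MHz.
Within [6.2 MHz, 22 MHz]: 10.8 MHz, 11.6 MHz, 16.4 MHz, 17.2 MHz, 22 MHz.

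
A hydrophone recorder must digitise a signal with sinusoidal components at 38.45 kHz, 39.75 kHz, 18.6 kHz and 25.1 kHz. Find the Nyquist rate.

Highest-frequency component: 39.75 kHz.
Nyquist rate = 2 × 39.75 kHz = 79.5 kHz.

79.5 kHz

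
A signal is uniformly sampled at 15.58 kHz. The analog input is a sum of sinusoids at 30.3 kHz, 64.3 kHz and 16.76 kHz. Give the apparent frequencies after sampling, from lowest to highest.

fs/2 = 7.79 kHz.
30.3 kHz mod fs = 14.72 kHz.
14.72 kHz > fs/2 = 7.79 kHz, folds to fs − 14.72 kHz = 0.86 kHz.
64.3 kHz mod fs = 1.98 kHz.
1.98 kHz ≤ fs/2 = 7.79 kHz, appears at 1.98 kHz.
16.76 kHz mod fs = 1.18 kHz.
1.18 kHz ≤ fs/2 = 7.79 kHz, appears at 1.18 kHz.
Distinct values: {0.86 kHz, 1.18 kHz, 1.98 kHz}.

0.86 kHz, 1.18 kHz, 1.98 kHz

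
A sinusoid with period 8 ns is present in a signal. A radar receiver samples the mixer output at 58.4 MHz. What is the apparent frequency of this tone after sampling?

8.2 MHz

T = 8 ns → f = 1/T = 125 MHz.
125 MHz mod fs = 8.2 MHz.
8.2 MHz ≤ fs/2 = 29.2 MHz, appears at 8.2 MHz.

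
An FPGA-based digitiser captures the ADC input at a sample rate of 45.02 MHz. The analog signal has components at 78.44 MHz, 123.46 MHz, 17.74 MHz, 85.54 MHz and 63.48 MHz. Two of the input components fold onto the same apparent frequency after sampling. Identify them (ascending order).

fs/2 = 22.51 MHz.
78.44 MHz mod fs = 33.42 MHz.
33.42 MHz > fs/2 = 22.51 MHz, folds to fs − 33.42 MHz = 11.6 MHz.
123.46 MHz mod fs = 33.42 MHz.
33.42 MHz > fs/2 = 22.51 MHz, folds to fs − 33.42 MHz = 11.6 MHz.
17.74 MHz ≤ fs/2 = 22.51 MHz, passes unchanged.
85.54 MHz mod fs = 40.52 MHz.
40.52 MHz > fs/2 = 22.51 MHz, folds to fs − 40.52 MHz = 4.5 MHz.
63.48 MHz mod fs = 18.46 MHz.
18.46 MHz ≤ fs/2 = 22.51 MHz, appears at 18.46 MHz.
78.44 MHz and 123.46 MHz both map to 11.6 MHz.

78.44 MHz, 123.46 MHz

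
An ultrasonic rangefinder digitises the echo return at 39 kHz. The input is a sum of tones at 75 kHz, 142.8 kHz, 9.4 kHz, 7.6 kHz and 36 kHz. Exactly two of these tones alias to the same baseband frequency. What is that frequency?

3 kHz

fs/2 = 19.5 kHz.
75 kHz mod fs = 36 kHz.
36 kHz > fs/2 = 19.5 kHz, folds to fs − 36 kHz = 3 kHz.
142.8 kHz mod fs = 25.8 kHz.
25.8 kHz > fs/2 = 19.5 kHz, folds to fs − 25.8 kHz = 13.2 kHz.
9.4 kHz ≤ fs/2 = 19.5 kHz, passes unchanged.
7.6 kHz ≤ fs/2 = 19.5 kHz, passes unchanged.
36 kHz > fs/2 = 19.5 kHz, folds to fs − 36 kHz = 3 kHz.
36 kHz and 75 kHz both map to 3 kHz.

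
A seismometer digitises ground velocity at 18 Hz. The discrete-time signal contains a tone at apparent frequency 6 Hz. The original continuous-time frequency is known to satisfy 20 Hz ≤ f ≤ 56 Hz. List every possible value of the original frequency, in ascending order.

24 Hz, 30 Hz, 42 Hz, 48 Hz

Frequencies that alias to 6 Hz are k·fs ± 6 Hz for integer k ≥ 0.
k=0: 6 Hz.
k=1: 12 Hz, 24 Hz.
k=2: 30 Hz, 42 Hz.
k=3: 48 Hz, 60 Hz.
k=4: 66 Hz, 78 Hz.
Within [20 Hz, 56 Hz]: 24 Hz, 30 Hz, 42 Hz, 48 Hz.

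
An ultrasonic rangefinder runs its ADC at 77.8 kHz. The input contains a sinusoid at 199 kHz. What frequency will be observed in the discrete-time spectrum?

199 kHz mod fs = 43.4 kHz.
43.4 kHz > fs/2 = 38.9 kHz, folds to fs − 43.4 kHz = 34.4 kHz.

34.4 kHz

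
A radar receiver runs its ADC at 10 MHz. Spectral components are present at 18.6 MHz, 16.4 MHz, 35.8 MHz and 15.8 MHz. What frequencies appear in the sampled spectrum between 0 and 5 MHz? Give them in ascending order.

fs/2 = 5 MHz.
18.6 MHz mod fs = 8.6 MHz.
8.6 MHz > fs/2 = 5 MHz, folds to fs − 8.6 MHz = 1.4 MHz.
16.4 MHz mod fs = 6.4 MHz.
6.4 MHz > fs/2 = 5 MHz, folds to fs − 6.4 MHz = 3.6 MHz.
35.8 MHz mod fs = 5.8 MHz.
5.8 MHz > fs/2 = 5 MHz, folds to fs − 5.8 MHz = 4.2 MHz.
15.8 MHz mod fs = 5.8 MHz.
5.8 MHz > fs/2 = 5 MHz, folds to fs − 5.8 MHz = 4.2 MHz.
Distinct values: {1.4 MHz, 3.6 MHz, 4.2 MHz}.

1.4 MHz, 3.6 MHz, 4.2 MHz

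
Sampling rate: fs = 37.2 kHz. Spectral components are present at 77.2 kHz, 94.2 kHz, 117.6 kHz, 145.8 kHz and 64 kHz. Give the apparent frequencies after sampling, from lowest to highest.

fs/2 = 18.6 kHz.
77.2 kHz mod fs = 2.8 kHz.
2.8 kHz ≤ fs/2 = 18.6 kHz, appears at 2.8 kHz.
94.2 kHz mod fs = 19.8 kHz.
19.8 kHz > fs/2 = 18.6 kHz, folds to fs − 19.8 kHz = 17.4 kHz.
117.6 kHz mod fs = 6 kHz.
6 kHz ≤ fs/2 = 18.6 kHz, appears at 6 kHz.
145.8 kHz mod fs = 34.2 kHz.
34.2 kHz > fs/2 = 18.6 kHz, folds to fs − 34.2 kHz = 3 kHz.
64 kHz mod fs = 26.8 kHz.
26.8 kHz > fs/2 = 18.6 kHz, folds to fs − 26.8 kHz = 10.4 kHz.
Distinct values: {2.8 kHz, 3 kHz, 6 kHz, 10.4 kHz, 17.4 kHz}.

2.8 kHz, 3 kHz, 6 kHz, 10.4 kHz, 17.4 kHz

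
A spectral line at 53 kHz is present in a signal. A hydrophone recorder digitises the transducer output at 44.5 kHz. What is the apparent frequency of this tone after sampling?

8.5 kHz

53 kHz mod fs = 8.5 kHz.
8.5 kHz ≤ fs/2 = 22.25 kHz, appears at 8.5 kHz.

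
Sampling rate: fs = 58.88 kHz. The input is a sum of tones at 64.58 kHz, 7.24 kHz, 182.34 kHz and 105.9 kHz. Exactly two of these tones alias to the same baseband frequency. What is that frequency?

fs/2 = 29.44 kHz.
64.58 kHz mod fs = 5.7 kHz.
5.7 kHz ≤ fs/2 = 29.44 kHz, appears at 5.7 kHz.
7.24 kHz ≤ fs/2 = 29.44 kHz, passes unchanged.
182.34 kHz mod fs = 5.7 kHz.
5.7 kHz ≤ fs/2 = 29.44 kHz, appears at 5.7 kHz.
105.9 kHz mod fs = 47.02 kHz.
47.02 kHz > fs/2 = 29.44 kHz, folds to fs − 47.02 kHz = 11.86 kHz.
64.58 kHz and 182.34 kHz both map to 5.7 kHz.

5.7 kHz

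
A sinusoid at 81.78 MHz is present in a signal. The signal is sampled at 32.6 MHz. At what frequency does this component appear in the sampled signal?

16.02 MHz

81.78 MHz mod fs = 16.58 MHz.
16.58 MHz > fs/2 = 16.3 MHz, folds to fs − 16.58 MHz = 16.02 MHz.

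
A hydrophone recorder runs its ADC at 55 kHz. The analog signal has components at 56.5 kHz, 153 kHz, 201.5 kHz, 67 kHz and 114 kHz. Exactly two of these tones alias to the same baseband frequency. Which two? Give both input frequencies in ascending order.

fs/2 = 27.5 kHz.
56.5 kHz mod fs = 1.5 kHz.
1.5 kHz ≤ fs/2 = 27.5 kHz, appears at 1.5 kHz.
153 kHz mod fs = 43 kHz.
43 kHz > fs/2 = 27.5 kHz, folds to fs − 43 kHz = 12 kHz.
201.5 kHz mod fs = 36.5 kHz.
36.5 kHz > fs/2 = 27.5 kHz, folds to fs − 36.5 kHz = 18.5 kHz.
67 kHz mod fs = 12 kHz.
12 kHz ≤ fs/2 = 27.5 kHz, appears at 12 kHz.
114 kHz mod fs = 4 kHz.
4 kHz ≤ fs/2 = 27.5 kHz, appears at 4 kHz.
67 kHz and 153 kHz both map to 12 kHz.

67 kHz, 153 kHz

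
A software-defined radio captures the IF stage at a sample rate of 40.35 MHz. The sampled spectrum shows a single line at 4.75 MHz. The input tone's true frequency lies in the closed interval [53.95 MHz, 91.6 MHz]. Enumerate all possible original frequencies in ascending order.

75.95 MHz, 85.45 MHz

Frequencies that alias to 4.75 MHz are k·fs ± 4.75 MHz for integer k ≥ 0.
k=0: 4.75 MHz.
k=1: 35.6 MHz, 45.1 MHz.
k=2: 75.95 MHz, 85.45 MHz.
k=3: 116.3 MHz, 125.8 MHz.
Within [53.95 MHz, 91.6 MHz]: 75.95 MHz, 85.45 MHz.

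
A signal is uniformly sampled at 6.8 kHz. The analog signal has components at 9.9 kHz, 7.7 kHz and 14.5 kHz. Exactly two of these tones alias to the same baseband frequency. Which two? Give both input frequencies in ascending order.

7.7 kHz, 14.5 kHz

fs/2 = 3.4 kHz.
9.9 kHz mod fs = 3.1 kHz.
3.1 kHz ≤ fs/2 = 3.4 kHz, appears at 3.1 kHz.
7.7 kHz mod fs = 0.9 kHz.
0.9 kHz ≤ fs/2 = 3.4 kHz, appears at 0.9 kHz.
14.5 kHz mod fs = 0.9 kHz.
0.9 kHz ≤ fs/2 = 3.4 kHz, appears at 0.9 kHz.
7.7 kHz and 14.5 kHz both map to 0.9 kHz.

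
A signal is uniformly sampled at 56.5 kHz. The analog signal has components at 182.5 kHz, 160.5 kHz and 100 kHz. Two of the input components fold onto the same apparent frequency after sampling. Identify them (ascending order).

fs/2 = 28.25 kHz.
182.5 kHz mod fs = 13 kHz.
13 kHz ≤ fs/2 = 28.25 kHz, appears at 13 kHz.
160.5 kHz mod fs = 47.5 kHz.
47.5 kHz > fs/2 = 28.25 kHz, folds to fs − 47.5 kHz = 9 kHz.
100 kHz mod fs = 43.5 kHz.
43.5 kHz > fs/2 = 28.25 kHz, folds to fs − 43.5 kHz = 13 kHz.
100 kHz and 182.5 kHz both map to 13 kHz.

100 kHz, 182.5 kHz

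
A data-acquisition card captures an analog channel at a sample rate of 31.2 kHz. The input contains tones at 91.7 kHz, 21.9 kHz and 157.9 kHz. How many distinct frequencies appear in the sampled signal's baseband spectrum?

fs/2 = 15.6 kHz.
91.7 kHz mod fs = 29.3 kHz.
29.3 kHz > fs/2 = 15.6 kHz, folds to fs − 29.3 kHz = 1.9 kHz.
21.9 kHz > fs/2 = 15.6 kHz, folds to fs − 21.9 kHz = 9.3 kHz.
157.9 kHz mod fs = 1.9 kHz.
1.9 kHz ≤ fs/2 = 15.6 kHz, appears at 1.9 kHz.
Distinct values: {1.9 kHz, 9.3 kHz} → 2.

2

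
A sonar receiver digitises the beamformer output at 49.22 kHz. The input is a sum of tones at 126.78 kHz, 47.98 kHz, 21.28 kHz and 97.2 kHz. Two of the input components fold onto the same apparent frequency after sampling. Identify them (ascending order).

fs/2 = 24.61 kHz.
126.78 kHz mod fs = 28.34 kHz.
28.34 kHz > fs/2 = 24.61 kHz, folds to fs − 28.34 kHz = 20.88 kHz.
47.98 kHz > fs/2 = 24.61 kHz, folds to fs − 47.98 kHz = 1.24 kHz.
21.28 kHz ≤ fs/2 = 24.61 kHz, passes unchanged.
97.2 kHz mod fs = 47.98 kHz.
47.98 kHz > fs/2 = 24.61 kHz, folds to fs − 47.98 kHz = 1.24 kHz.
47.98 kHz and 97.2 kHz both map to 1.24 kHz.

47.98 kHz, 97.2 kHz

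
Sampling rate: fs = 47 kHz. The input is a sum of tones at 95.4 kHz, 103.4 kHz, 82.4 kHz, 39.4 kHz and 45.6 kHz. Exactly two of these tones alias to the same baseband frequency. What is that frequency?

fs/2 = 23.5 kHz.
95.4 kHz mod fs = 1.4 kHz.
1.4 kHz ≤ fs/2 = 23.5 kHz, appears at 1.4 kHz.
103.4 kHz mod fs = 9.4 kHz.
9.4 kHz ≤ fs/2 = 23.5 kHz, appears at 9.4 kHz.
82.4 kHz mod fs = 35.4 kHz.
35.4 kHz > fs/2 = 23.5 kHz, folds to fs − 35.4 kHz = 11.6 kHz.
39.4 kHz > fs/2 = 23.5 kHz, folds to fs − 39.4 kHz = 7.6 kHz.
45.6 kHz > fs/2 = 23.5 kHz, folds to fs − 45.6 kHz = 1.4 kHz.
45.6 kHz and 95.4 kHz both map to 1.4 kHz.

1.4 kHz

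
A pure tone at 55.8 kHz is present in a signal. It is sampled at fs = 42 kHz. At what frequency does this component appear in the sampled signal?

55.8 kHz mod fs = 13.8 kHz.
13.8 kHz ≤ fs/2 = 21 kHz, appears at 13.8 kHz.

13.8 kHz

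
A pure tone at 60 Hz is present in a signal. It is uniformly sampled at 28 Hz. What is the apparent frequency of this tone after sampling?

4 Hz

60 Hz mod fs = 4 Hz.
4 Hz ≤ fs/2 = 14 Hz, appears at 4 Hz.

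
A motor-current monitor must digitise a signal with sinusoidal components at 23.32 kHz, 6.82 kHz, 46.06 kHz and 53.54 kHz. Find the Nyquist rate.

Highest-frequency component: 53.54 kHz.
Nyquist rate = 2 × 53.54 kHz = 107.08 kHz.

107.08 kHz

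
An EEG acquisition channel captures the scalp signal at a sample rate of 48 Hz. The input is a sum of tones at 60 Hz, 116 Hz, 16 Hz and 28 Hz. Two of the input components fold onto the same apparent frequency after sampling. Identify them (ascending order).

fs/2 = 24 Hz.
60 Hz mod fs = 12 Hz.
12 Hz ≤ fs/2 = 24 Hz, appears at 12 Hz.
116 Hz mod fs = 20 Hz.
20 Hz ≤ fs/2 = 24 Hz, appears at 20 Hz.
16 Hz ≤ fs/2 = 24 Hz, passes unchanged.
28 Hz > fs/2 = 24 Hz, folds to fs − 28 Hz = 20 Hz.
28 Hz and 116 Hz both map to 20 Hz.

28 Hz, 116 Hz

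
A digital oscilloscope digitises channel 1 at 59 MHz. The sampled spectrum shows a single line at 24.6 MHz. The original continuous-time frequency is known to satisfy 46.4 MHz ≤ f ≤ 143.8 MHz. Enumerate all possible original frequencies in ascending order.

83.6 MHz, 93.4 MHz, 142.6 MHz

Frequencies that alias to 24.6 MHz are k·fs ± 24.6 MHz for integer k ≥ 0.
k=0: 24.6 MHz.
k=1: 34.4 MHz, 83.6 MHz.
k=2: 93.4 MHz, 142.6 MHz.
k=3: 152.4 MHz, 201.6 MHz.
Within [46.4 MHz, 143.8 MHz]: 83.6 MHz, 93.4 MHz, 142.6 MHz.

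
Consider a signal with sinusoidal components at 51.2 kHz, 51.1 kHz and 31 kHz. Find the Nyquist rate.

102.4 kHz

Highest-frequency component: 51.2 kHz.
Nyquist rate = 2 × 51.2 kHz = 102.4 kHz.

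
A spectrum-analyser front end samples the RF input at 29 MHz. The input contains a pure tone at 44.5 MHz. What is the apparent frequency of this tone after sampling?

13.5 MHz

44.5 MHz mod fs = 15.5 MHz.
15.5 MHz > fs/2 = 14.5 MHz, folds to fs − 15.5 MHz = 13.5 MHz.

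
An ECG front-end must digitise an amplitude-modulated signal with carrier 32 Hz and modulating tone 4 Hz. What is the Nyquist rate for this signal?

AM sidebands sit at fc ± fm = 28 Hz and 36 Hz.
Highest-frequency component: 36 Hz.
Nyquist rate = 2 × 36 Hz = 72 Hz.

72 Hz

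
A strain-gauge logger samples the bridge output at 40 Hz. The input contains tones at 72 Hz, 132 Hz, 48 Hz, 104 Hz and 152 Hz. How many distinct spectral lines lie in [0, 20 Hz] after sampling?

fs/2 = 20 Hz.
72 Hz mod fs = 32 Hz.
32 Hz > fs/2 = 20 Hz, folds to fs − 32 Hz = 8 Hz.
132 Hz mod fs = 12 Hz.
12 Hz ≤ fs/2 = 20 Hz, appears at 12 Hz.
48 Hz mod fs = 8 Hz.
8 Hz ≤ fs/2 = 20 Hz, appears at 8 Hz.
104 Hz mod fs = 24 Hz.
24 Hz > fs/2 = 20 Hz, folds to fs − 24 Hz = 16 Hz.
152 Hz mod fs = 32 Hz.
32 Hz > fs/2 = 20 Hz, folds to fs − 32 Hz = 8 Hz.
Distinct values: {8 Hz, 12 Hz, 16 Hz} → 3.

3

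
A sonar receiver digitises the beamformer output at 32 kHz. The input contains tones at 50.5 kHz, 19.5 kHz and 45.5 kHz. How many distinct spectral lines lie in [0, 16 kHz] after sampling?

fs/2 = 16 kHz.
50.5 kHz mod fs = 18.5 kHz.
18.5 kHz > fs/2 = 16 kHz, folds to fs − 18.5 kHz = 13.5 kHz.
19.5 kHz > fs/2 = 16 kHz, folds to fs − 19.5 kHz = 12.5 kHz.
45.5 kHz mod fs = 13.5 kHz.
13.5 kHz ≤ fs/2 = 16 kHz, appears at 13.5 kHz.
Distinct values: {12.5 kHz, 13.5 kHz} → 2.

2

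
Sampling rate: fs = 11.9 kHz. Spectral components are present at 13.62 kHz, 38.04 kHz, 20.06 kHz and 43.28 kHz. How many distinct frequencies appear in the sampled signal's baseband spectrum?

4

fs/2 = 5.95 kHz.
13.62 kHz mod fs = 1.72 kHz.
1.72 kHz ≤ fs/2 = 5.95 kHz, appears at 1.72 kHz.
38.04 kHz mod fs = 2.34 kHz.
2.34 kHz ≤ fs/2 = 5.95 kHz, appears at 2.34 kHz.
20.06 kHz mod fs = 8.16 kHz.
8.16 kHz > fs/2 = 5.95 kHz, folds to fs − 8.16 kHz = 3.74 kHz.
43.28 kHz mod fs = 7.58 kHz.
7.58 kHz > fs/2 = 5.95 kHz, folds to fs − 7.58 kHz = 4.32 kHz.
Distinct values: {1.72 kHz, 2.34 kHz, 3.74 kHz, 4.32 kHz} → 4.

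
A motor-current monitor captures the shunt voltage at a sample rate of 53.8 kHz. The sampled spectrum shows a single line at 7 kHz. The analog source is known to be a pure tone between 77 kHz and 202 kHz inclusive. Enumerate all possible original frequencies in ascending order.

100.6 kHz, 114.6 kHz, 154.4 kHz, 168.4 kHz

Frequencies that alias to 7 kHz are k·fs ± 7 kHz for integer k ≥ 0.
k=0: 7 kHz.
k=1: 46.8 kHz, 60.8 kHz.
k=2: 100.6 kHz, 114.6 kHz.
k=3: 154.4 kHz, 168.4 kHz.
k=4: 208.2 kHz, 222.2 kHz.
Within [77 kHz, 202 kHz]: 100.6 kHz, 114.6 kHz, 154.4 kHz, 168.4 kHz.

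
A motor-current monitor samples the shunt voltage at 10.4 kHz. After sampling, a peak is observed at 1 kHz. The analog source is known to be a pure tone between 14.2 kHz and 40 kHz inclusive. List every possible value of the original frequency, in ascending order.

Frequencies that alias to 1 kHz are k·fs ± 1 kHz for integer k ≥ 0.
k=0: 1 kHz.
k=1: 9.4 kHz, 11.4 kHz.
k=2: 19.8 kHz, 21.8 kHz.
k=3: 30.2 kHz, 32.2 kHz.
k=4: 40.6 kHz, 42.6 kHz.
Within [14.2 kHz, 40 kHz]: 19.8 kHz, 21.8 kHz, 30.2 kHz, 32.2 kHz.

19.8 kHz, 21.8 kHz, 30.2 kHz, 32.2 kHz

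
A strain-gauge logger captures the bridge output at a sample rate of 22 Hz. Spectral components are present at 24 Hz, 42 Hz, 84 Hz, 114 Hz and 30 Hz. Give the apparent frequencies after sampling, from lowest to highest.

2 Hz, 4 Hz, 8 Hz

fs/2 = 11 Hz.
24 Hz mod fs = 2 Hz.
2 Hz ≤ fs/2 = 11 Hz, appears at 2 Hz.
42 Hz mod fs = 20 Hz.
20 Hz > fs/2 = 11 Hz, folds to fs − 20 Hz = 2 Hz.
84 Hz mod fs = 18 Hz.
18 Hz > fs/2 = 11 Hz, folds to fs − 18 Hz = 4 Hz.
114 Hz mod fs = 4 Hz.
4 Hz ≤ fs/2 = 11 Hz, appears at 4 Hz.
30 Hz mod fs = 8 Hz.
8 Hz ≤ fs/2 = 11 Hz, appears at 8 Hz.
Distinct values: {2 Hz, 4 Hz, 8 Hz}.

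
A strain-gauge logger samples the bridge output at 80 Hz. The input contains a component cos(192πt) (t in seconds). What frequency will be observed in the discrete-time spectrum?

ω = 192π rad/s → f = ω/(2π) = 96 Hz.
96 Hz mod fs = 16 Hz.
16 Hz ≤ fs/2 = 40 Hz, appears at 16 Hz.

16 Hz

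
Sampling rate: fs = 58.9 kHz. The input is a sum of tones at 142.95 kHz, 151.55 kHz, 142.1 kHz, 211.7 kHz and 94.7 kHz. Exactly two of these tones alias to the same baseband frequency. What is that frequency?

fs/2 = 29.45 kHz.
142.95 kHz mod fs = 25.15 kHz.
25.15 kHz ≤ fs/2 = 29.45 kHz, appears at 25.15 kHz.
151.55 kHz mod fs = 33.75 kHz.
33.75 kHz > fs/2 = 29.45 kHz, folds to fs − 33.75 kHz = 25.15 kHz.
142.1 kHz mod fs = 24.3 kHz.
24.3 kHz ≤ fs/2 = 29.45 kHz, appears at 24.3 kHz.
211.7 kHz mod fs = 35 kHz.
35 kHz > fs/2 = 29.45 kHz, folds to fs − 35 kHz = 23.9 kHz.
94.7 kHz mod fs = 35.8 kHz.
35.8 kHz > fs/2 = 29.45 kHz, folds to fs − 35.8 kHz = 23.1 kHz.
142.95 kHz and 151.55 kHz both map to 25.15 kHz.

25.15 kHz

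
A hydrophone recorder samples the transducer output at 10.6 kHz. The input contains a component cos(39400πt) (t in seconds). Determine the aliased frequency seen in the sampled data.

ω = 39400π rad/s → f = ω/(2π) = 19700 Hz = 19.7 kHz.
19.7 kHz mod fs = 9.1 kHz.
9.1 kHz > fs/2 = 5.3 kHz, folds to fs − 9.1 kHz = 1.5 kHz.

1.5 kHz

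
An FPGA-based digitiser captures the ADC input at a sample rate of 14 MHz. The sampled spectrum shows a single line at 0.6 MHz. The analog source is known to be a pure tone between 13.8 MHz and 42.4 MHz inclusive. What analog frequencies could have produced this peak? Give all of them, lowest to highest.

14.6 MHz, 27.4 MHz, 28.6 MHz, 41.4 MHz

Frequencies that alias to 0.6 MHz are k·fs ± 0.6 MHz for integer k ≥ 0.
k=0: 0.6 MHz.
k=1: 13.4 MHz, 14.6 MHz.
k=2: 27.4 MHz, 28.6 MHz.
k=3: 41.4 MHz, 42.6 MHz.
k=4: 55.4 MHz, 56.6 MHz.
Within [13.8 MHz, 42.4 MHz]: 14.6 MHz, 27.4 MHz, 28.6 MHz, 41.4 MHz.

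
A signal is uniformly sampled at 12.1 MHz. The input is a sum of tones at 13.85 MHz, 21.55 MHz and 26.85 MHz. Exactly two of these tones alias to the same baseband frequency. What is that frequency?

2.65 MHz

fs/2 = 6.05 MHz.
13.85 MHz mod fs = 1.75 MHz.
1.75 MHz ≤ fs/2 = 6.05 MHz, appears at 1.75 MHz.
21.55 MHz mod fs = 9.45 MHz.
9.45 MHz > fs/2 = 6.05 MHz, folds to fs − 9.45 MHz = 2.65 MHz.
26.85 MHz mod fs = 2.65 MHz.
2.65 MHz ≤ fs/2 = 6.05 MHz, appears at 2.65 MHz.
21.55 MHz and 26.85 MHz both map to 2.65 MHz.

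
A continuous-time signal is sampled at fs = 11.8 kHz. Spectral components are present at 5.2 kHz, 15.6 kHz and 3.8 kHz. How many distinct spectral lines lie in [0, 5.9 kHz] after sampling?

2

fs/2 = 5.9 kHz.
5.2 kHz ≤ fs/2 = 5.9 kHz, passes unchanged.
15.6 kHz mod fs = 3.8 kHz.
3.8 kHz ≤ fs/2 = 5.9 kHz, appears at 3.8 kHz.
3.8 kHz ≤ fs/2 = 5.9 kHz, passes unchanged.
Distinct values: {3.8 kHz, 5.2 kHz} → 2.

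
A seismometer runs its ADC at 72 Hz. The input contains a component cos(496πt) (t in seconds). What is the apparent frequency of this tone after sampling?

ω = 496π rad/s → f = ω/(2π) = 248 Hz.
248 Hz mod fs = 32 Hz.
32 Hz ≤ fs/2 = 36 Hz, appears at 32 Hz.

32 Hz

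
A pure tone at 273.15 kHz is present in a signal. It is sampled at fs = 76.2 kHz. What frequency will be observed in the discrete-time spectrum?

273.15 kHz mod fs = 44.55 kHz.
44.55 kHz > fs/2 = 38.1 kHz, folds to fs − 44.55 kHz = 31.65 kHz.

31.65 kHz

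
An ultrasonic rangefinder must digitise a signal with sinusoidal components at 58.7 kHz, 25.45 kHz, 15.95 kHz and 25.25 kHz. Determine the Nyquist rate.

Highest-frequency component: 58.7 kHz.
Nyquist rate = 2 × 58.7 kHz = 117.4 kHz.

117.4 kHz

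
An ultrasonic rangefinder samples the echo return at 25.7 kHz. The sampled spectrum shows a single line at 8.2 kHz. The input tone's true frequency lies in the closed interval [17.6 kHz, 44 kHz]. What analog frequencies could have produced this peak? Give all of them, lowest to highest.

33.9 kHz, 43.2 kHz

Frequencies that alias to 8.2 kHz are k·fs ± 8.2 kHz for integer k ≥ 0.
k=0: 8.2 kHz.
k=1: 17.5 kHz, 33.9 kHz.
k=2: 43.2 kHz, 59.6 kHz.
k=3: 68.9 kHz, 85.3 kHz.
Within [17.6 kHz, 44 kHz]: 33.9 kHz, 43.2 kHz.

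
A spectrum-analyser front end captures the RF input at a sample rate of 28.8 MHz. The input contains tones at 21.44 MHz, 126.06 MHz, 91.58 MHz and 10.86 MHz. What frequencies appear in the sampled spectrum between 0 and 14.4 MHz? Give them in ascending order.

5.18 MHz, 7.36 MHz, 10.86 MHz

fs/2 = 14.4 MHz.
21.44 MHz > fs/2 = 14.4 MHz, folds to fs − 21.44 MHz = 7.36 MHz.
126.06 MHz mod fs = 10.86 MHz.
10.86 MHz ≤ fs/2 = 14.4 MHz, appears at 10.86 MHz.
91.58 MHz mod fs = 5.18 MHz.
5.18 MHz ≤ fs/2 = 14.4 MHz, appears at 5.18 MHz.
10.86 MHz ≤ fs/2 = 14.4 MHz, passes unchanged.
Distinct values: {5.18 MHz, 7.36 MHz, 10.86 MHz}.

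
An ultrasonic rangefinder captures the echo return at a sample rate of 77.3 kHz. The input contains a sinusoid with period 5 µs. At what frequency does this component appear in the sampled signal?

T = 5 µs → f = 1/T = 200 kHz.
200 kHz mod fs = 45.4 kHz.
45.4 kHz > fs/2 = 38.65 kHz, folds to fs − 45.4 kHz = 31.9 kHz.

31.9 kHz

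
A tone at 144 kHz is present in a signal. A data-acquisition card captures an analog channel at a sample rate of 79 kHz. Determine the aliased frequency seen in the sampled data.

144 kHz mod fs = 65 kHz.
65 kHz > fs/2 = 39.5 kHz, folds to fs − 65 kHz = 14 kHz.

14 kHz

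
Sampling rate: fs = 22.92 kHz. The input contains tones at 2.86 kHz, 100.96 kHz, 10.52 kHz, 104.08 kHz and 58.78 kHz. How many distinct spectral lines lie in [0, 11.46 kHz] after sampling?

fs/2 = 11.46 kHz.
2.86 kHz ≤ fs/2 = 11.46 kHz, passes unchanged.
100.96 kHz mod fs = 9.28 kHz.
9.28 kHz ≤ fs/2 = 11.46 kHz, appears at 9.28 kHz.
10.52 kHz ≤ fs/2 = 11.46 kHz, passes unchanged.
104.08 kHz mod fs = 12.4 kHz.
12.4 kHz > fs/2 = 11.46 kHz, folds to fs − 12.4 kHz = 10.52 kHz.
58.78 kHz mod fs = 12.94 kHz.
12.94 kHz > fs/2 = 11.46 kHz, folds to fs − 12.94 kHz = 9.98 kHz.
Distinct values: {2.86 kHz, 9.28 kHz, 9.98 kHz, 10.52 kHz} → 4.

4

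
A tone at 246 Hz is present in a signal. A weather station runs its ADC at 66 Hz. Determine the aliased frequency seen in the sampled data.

18 Hz

246 Hz mod fs = 48 Hz.
48 Hz > fs/2 = 33 Hz, folds to fs − 48 Hz = 18 Hz.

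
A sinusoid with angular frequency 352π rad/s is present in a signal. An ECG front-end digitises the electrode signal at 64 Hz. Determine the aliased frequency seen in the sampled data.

ω = 352π rad/s → f = ω/(2π) = 176 Hz.
176 Hz mod fs = 48 Hz.
48 Hz > fs/2 = 32 Hz, folds to fs − 48 Hz = 16 Hz.

16 Hz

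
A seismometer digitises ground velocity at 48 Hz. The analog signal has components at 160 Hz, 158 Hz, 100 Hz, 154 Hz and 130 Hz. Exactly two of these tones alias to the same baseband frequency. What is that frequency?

fs/2 = 24 Hz.
160 Hz mod fs = 16 Hz.
16 Hz ≤ fs/2 = 24 Hz, appears at 16 Hz.
158 Hz mod fs = 14 Hz.
14 Hz ≤ fs/2 = 24 Hz, appears at 14 Hz.
100 Hz mod fs = 4 Hz.
4 Hz ≤ fs/2 = 24 Hz, appears at 4 Hz.
154 Hz mod fs = 10 Hz.
10 Hz ≤ fs/2 = 24 Hz, appears at 10 Hz.
130 Hz mod fs = 34 Hz.
34 Hz > fs/2 = 24 Hz, folds to fs − 34 Hz = 14 Hz.
130 Hz and 158 Hz both map to 14 Hz.

14 Hz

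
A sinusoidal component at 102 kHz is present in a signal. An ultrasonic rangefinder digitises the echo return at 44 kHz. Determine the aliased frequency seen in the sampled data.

14 kHz

102 kHz mod fs = 14 kHz.
14 kHz ≤ fs/2 = 22 kHz, appears at 14 kHz.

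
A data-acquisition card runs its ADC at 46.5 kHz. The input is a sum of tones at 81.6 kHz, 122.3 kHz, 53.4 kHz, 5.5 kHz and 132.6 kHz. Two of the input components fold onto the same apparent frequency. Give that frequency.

6.9 kHz

fs/2 = 23.25 kHz.
81.6 kHz mod fs = 35.1 kHz.
35.1 kHz > fs/2 = 23.25 kHz, folds to fs − 35.1 kHz = 11.4 kHz.
122.3 kHz mod fs = 29.3 kHz.
29.3 kHz > fs/2 = 23.25 kHz, folds to fs − 29.3 kHz = 17.2 kHz.
53.4 kHz mod fs = 6.9 kHz.
6.9 kHz ≤ fs/2 = 23.25 kHz, appears at 6.9 kHz.
5.5 kHz ≤ fs/2 = 23.25 kHz, passes unchanged.
132.6 kHz mod fs = 39.6 kHz.
39.6 kHz > fs/2 = 23.25 kHz, folds to fs − 39.6 kHz = 6.9 kHz.
53.4 kHz and 132.6 kHz both map to 6.9 kHz.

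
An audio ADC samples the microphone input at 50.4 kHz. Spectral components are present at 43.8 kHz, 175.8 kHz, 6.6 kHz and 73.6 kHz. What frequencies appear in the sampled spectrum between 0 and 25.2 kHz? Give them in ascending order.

fs/2 = 25.2 kHz.
43.8 kHz > fs/2 = 25.2 kHz, folds to fs − 43.8 kHz = 6.6 kHz.
175.8 kHz mod fs = 24.6 kHz.
24.6 kHz ≤ fs/2 = 25.2 kHz, appears at 24.6 kHz.
6.6 kHz ≤ fs/2 = 25.2 kHz, passes unchanged.
73.6 kHz mod fs = 23.2 kHz.
23.2 kHz ≤ fs/2 = 25.2 kHz, appears at 23.2 kHz.
Distinct values: {6.6 kHz, 23.2 kHz, 24.6 kHz}.

6.6 kHz, 23.2 kHz, 24.6 kHz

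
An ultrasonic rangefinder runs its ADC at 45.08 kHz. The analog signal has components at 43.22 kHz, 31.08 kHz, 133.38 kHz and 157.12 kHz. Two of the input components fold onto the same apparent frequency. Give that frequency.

1.86 kHz

fs/2 = 22.54 kHz.
43.22 kHz > fs/2 = 22.54 kHz, folds to fs − 43.22 kHz = 1.86 kHz.
31.08 kHz > fs/2 = 22.54 kHz, folds to fs − 31.08 kHz = 14 kHz.
133.38 kHz mod fs = 43.22 kHz.
43.22 kHz > fs/2 = 22.54 kHz, folds to fs − 43.22 kHz = 1.86 kHz.
157.12 kHz mod fs = 21.88 kHz.
21.88 kHz ≤ fs/2 = 22.54 kHz, appears at 21.88 kHz.
43.22 kHz and 133.38 kHz both map to 1.86 kHz.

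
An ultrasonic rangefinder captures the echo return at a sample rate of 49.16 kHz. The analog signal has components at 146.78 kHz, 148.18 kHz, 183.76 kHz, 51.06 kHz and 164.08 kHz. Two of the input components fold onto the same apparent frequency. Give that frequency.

fs/2 = 24.58 kHz.
146.78 kHz mod fs = 48.46 kHz.
48.46 kHz > fs/2 = 24.58 kHz, folds to fs − 48.46 kHz = 0.7 kHz.
148.18 kHz mod fs = 0.7 kHz.
0.7 kHz ≤ fs/2 = 24.58 kHz, appears at 0.7 kHz.
183.76 kHz mod fs = 36.28 kHz.
36.28 kHz > fs/2 = 24.58 kHz, folds to fs − 36.28 kHz = 12.88 kHz.
51.06 kHz mod fs = 1.9 kHz.
1.9 kHz ≤ fs/2 = 24.58 kHz, appears at 1.9 kHz.
164.08 kHz mod fs = 16.6 kHz.
16.6 kHz ≤ fs/2 = 24.58 kHz, appears at 16.6 kHz.
146.78 kHz and 148.18 kHz both map to 0.7 kHz.

0.7 kHz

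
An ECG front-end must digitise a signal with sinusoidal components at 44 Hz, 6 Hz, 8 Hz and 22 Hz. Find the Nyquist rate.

88 Hz

Highest-frequency component: 44 Hz.
Nyquist rate = 2 × 44 Hz = 88 Hz.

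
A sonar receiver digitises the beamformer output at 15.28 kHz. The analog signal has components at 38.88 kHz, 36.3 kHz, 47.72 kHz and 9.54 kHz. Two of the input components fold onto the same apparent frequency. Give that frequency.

5.74 kHz

fs/2 = 7.64 kHz.
38.88 kHz mod fs = 8.32 kHz.
8.32 kHz > fs/2 = 7.64 kHz, folds to fs − 8.32 kHz = 6.96 kHz.
36.3 kHz mod fs = 5.74 kHz.
5.74 kHz ≤ fs/2 = 7.64 kHz, appears at 5.74 kHz.
47.72 kHz mod fs = 1.88 kHz.
1.88 kHz ≤ fs/2 = 7.64 kHz, appears at 1.88 kHz.
9.54 kHz > fs/2 = 7.64 kHz, folds to fs − 9.54 kHz = 5.74 kHz.
9.54 kHz and 36.3 kHz both map to 5.74 kHz.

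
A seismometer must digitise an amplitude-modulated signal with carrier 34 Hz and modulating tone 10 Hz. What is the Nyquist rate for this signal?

88 Hz

AM sidebands sit at fc ± fm = 24 Hz and 44 Hz.
Highest-frequency component: 44 Hz.
Nyquist rate = 2 × 44 Hz = 88 Hz.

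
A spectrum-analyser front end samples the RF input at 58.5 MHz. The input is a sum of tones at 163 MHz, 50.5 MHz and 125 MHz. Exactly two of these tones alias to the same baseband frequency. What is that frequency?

8 MHz

fs/2 = 29.25 MHz.
163 MHz mod fs = 46 MHz.
46 MHz > fs/2 = 29.25 MHz, folds to fs − 46 MHz = 12.5 MHz.
50.5 MHz > fs/2 = 29.25 MHz, folds to fs − 50.5 MHz = 8 MHz.
125 MHz mod fs = 8 MHz.
8 MHz ≤ fs/2 = 29.25 MHz, appears at 8 MHz.
50.5 MHz and 125 MHz both map to 8 MHz.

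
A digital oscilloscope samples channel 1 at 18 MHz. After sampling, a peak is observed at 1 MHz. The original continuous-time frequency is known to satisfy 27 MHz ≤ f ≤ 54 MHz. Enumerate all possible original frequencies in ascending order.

35 MHz, 37 MHz, 53 MHz

Frequencies that alias to 1 MHz are k·fs ± 1 MHz for integer k ≥ 0.
k=0: 1 MHz.
k=1: 17 MHz, 19 MHz.
k=2: 35 MHz, 37 MHz.
k=3: 53 MHz, 55 MHz.
k=4: 71 MHz, 73 MHz.
Within [27 MHz, 54 MHz]: 35 MHz, 37 MHz, 53 MHz.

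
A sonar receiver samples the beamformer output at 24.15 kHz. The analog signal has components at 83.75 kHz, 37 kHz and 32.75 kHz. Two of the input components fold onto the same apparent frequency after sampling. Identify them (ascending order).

37 kHz, 83.75 kHz

fs/2 = 12.075 kHz.
83.75 kHz mod fs = 11.3 kHz.
11.3 kHz ≤ fs/2 = 12.075 kHz, appears at 11.3 kHz.
37 kHz mod fs = 12.85 kHz.
12.85 kHz > fs/2 = 12.075 kHz, folds to fs − 12.85 kHz = 11.3 kHz.
32.75 kHz mod fs = 8.6 kHz.
8.6 kHz ≤ fs/2 = 12.075 kHz, appears at 8.6 kHz.
37 kHz and 83.75 kHz both map to 11.3 kHz.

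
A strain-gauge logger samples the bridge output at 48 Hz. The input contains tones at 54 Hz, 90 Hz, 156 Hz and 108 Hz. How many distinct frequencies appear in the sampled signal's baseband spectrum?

fs/2 = 24 Hz.
54 Hz mod fs = 6 Hz.
6 Hz ≤ fs/2 = 24 Hz, appears at 6 Hz.
90 Hz mod fs = 42 Hz.
42 Hz > fs/2 = 24 Hz, folds to fs − 42 Hz = 6 Hz.
156 Hz mod fs = 12 Hz.
12 Hz ≤ fs/2 = 24 Hz, appears at 12 Hz.
108 Hz mod fs = 12 Hz.
12 Hz ≤ fs/2 = 24 Hz, appears at 12 Hz.
Distinct values: {6 Hz, 12 Hz} → 2.

2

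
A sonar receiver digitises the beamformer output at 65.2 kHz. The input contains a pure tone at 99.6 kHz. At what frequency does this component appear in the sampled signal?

30.8 kHz

99.6 kHz mod fs = 34.4 kHz.
34.4 kHz > fs/2 = 32.6 kHz, folds to fs − 34.4 kHz = 30.8 kHz.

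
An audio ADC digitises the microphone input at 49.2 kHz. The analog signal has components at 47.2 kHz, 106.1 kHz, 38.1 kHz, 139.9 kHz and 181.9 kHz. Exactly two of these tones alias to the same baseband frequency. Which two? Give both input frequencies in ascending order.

fs/2 = 24.6 kHz.
47.2 kHz > fs/2 = 24.6 kHz, folds to fs − 47.2 kHz = 2 kHz.
106.1 kHz mod fs = 7.7 kHz.
7.7 kHz ≤ fs/2 = 24.6 kHz, appears at 7.7 kHz.
38.1 kHz > fs/2 = 24.6 kHz, folds to fs − 38.1 kHz = 11.1 kHz.
139.9 kHz mod fs = 41.5 kHz.
41.5 kHz > fs/2 = 24.6 kHz, folds to fs − 41.5 kHz = 7.7 kHz.
181.9 kHz mod fs = 34.3 kHz.
34.3 kHz > fs/2 = 24.6 kHz, folds to fs − 34.3 kHz = 14.9 kHz.
106.1 kHz and 139.9 kHz both map to 7.7 kHz.

106.1 kHz, 139.9 kHz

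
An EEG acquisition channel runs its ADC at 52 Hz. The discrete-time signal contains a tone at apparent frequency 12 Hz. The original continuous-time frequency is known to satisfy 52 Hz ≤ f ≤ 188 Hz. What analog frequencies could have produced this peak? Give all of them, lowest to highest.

Frequencies that alias to 12 Hz are k·fs ± 12 Hz for integer k ≥ 0.
k=0: 12 Hz.
k=1: 40 Hz, 64 Hz.
k=2: 92 Hz, 116 Hz.
k=3: 144 Hz, 168 Hz.
k=4: 196 Hz, 220 Hz.
Within [52 Hz, 188 Hz]: 64 Hz, 92 Hz, 116 Hz, 144 Hz, 168 Hz.

64 Hz, 92 Hz, 116 Hz, 144 Hz, 168 Hz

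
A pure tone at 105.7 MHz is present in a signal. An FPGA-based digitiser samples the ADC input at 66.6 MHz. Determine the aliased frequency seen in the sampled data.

27.5 MHz

105.7 MHz mod fs = 39.1 MHz.
39.1 MHz > fs/2 = 33.3 MHz, folds to fs − 39.1 MHz = 27.5 MHz.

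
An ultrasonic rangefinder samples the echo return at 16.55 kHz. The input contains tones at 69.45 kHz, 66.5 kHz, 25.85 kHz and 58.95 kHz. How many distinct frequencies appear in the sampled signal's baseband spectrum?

3

fs/2 = 8.275 kHz.
69.45 kHz mod fs = 3.25 kHz.
3.25 kHz ≤ fs/2 = 8.275 kHz, appears at 3.25 kHz.
66.5 kHz mod fs = 0.3 kHz.
0.3 kHz ≤ fs/2 = 8.275 kHz, appears at 0.3 kHz.
25.85 kHz mod fs = 9.3 kHz.
9.3 kHz > fs/2 = 8.275 kHz, folds to fs − 9.3 kHz = 7.25 kHz.
58.95 kHz mod fs = 9.3 kHz.
9.3 kHz > fs/2 = 8.275 kHz, folds to fs − 9.3 kHz = 7.25 kHz.
Distinct values: {0.3 kHz, 3.25 kHz, 7.25 kHz} → 3.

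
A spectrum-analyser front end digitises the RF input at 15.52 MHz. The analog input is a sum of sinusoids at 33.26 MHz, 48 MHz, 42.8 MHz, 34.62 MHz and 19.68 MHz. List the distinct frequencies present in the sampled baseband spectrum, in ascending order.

fs/2 = 7.76 MHz.
33.26 MHz mod fs = 2.22 MHz.
2.22 MHz ≤ fs/2 = 7.76 MHz, appears at 2.22 MHz.
48 MHz mod fs = 1.44 MHz.
1.44 MHz ≤ fs/2 = 7.76 MHz, appears at 1.44 MHz.
42.8 MHz mod fs = 11.76 MHz.
11.76 MHz > fs/2 = 7.76 MHz, folds to fs − 11.76 MHz = 3.76 MHz.
34.62 MHz mod fs = 3.58 MHz.
3.58 MHz ≤ fs/2 = 7.76 MHz, appears at 3.58 MHz.
19.68 MHz mod fs = 4.16 MHz.
4.16 MHz ≤ fs/2 = 7.76 MHz, appears at 4.16 MHz.
Distinct values: {1.44 MHz, 2.22 MHz, 3.58 MHz, 3.76 MHz, 4.16 MHz}.

1.44 MHz, 2.22 MHz, 3.58 MHz, 3.76 MHz, 4.16 MHz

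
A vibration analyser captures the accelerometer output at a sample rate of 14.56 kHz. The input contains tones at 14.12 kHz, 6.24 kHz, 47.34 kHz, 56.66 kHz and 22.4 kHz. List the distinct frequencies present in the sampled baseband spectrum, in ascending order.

fs/2 = 7.28 kHz.
14.12 kHz > fs/2 = 7.28 kHz, folds to fs − 14.12 kHz = 0.44 kHz.
6.24 kHz ≤ fs/2 = 7.28 kHz, passes unchanged.
47.34 kHz mod fs = 3.66 kHz.
3.66 kHz ≤ fs/2 = 7.28 kHz, appears at 3.66 kHz.
56.66 kHz mod fs = 12.98 kHz.
12.98 kHz > fs/2 = 7.28 kHz, folds to fs − 12.98 kHz = 1.58 kHz.
22.4 kHz mod fs = 7.84 kHz.
7.84 kHz > fs/2 = 7.28 kHz, folds to fs − 7.84 kHz = 6.72 kHz.
Distinct values: {0.44 kHz, 1.58 kHz, 3.66 kHz, 6.24 kHz, 6.72 kHz}.

0.44 kHz, 1.58 kHz, 3.66 kHz, 6.24 kHz, 6.72 kHz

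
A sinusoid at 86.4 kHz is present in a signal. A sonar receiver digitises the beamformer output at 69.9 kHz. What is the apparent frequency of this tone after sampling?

16.5 kHz

86.4 kHz mod fs = 16.5 kHz.
16.5 kHz ≤ fs/2 = 34.95 kHz, appears at 16.5 kHz.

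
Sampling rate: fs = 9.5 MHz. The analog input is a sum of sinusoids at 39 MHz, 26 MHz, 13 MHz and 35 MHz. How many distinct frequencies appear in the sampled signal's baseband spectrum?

4

fs/2 = 4.75 MHz.
39 MHz mod fs = 1 MHz.
1 MHz ≤ fs/2 = 4.75 MHz, appears at 1 MHz.
26 MHz mod fs = 7 MHz.
7 MHz > fs/2 = 4.75 MHz, folds to fs − 7 MHz = 2.5 MHz.
13 MHz mod fs = 3.5 MHz.
3.5 MHz ≤ fs/2 = 4.75 MHz, appears at 3.5 MHz.
35 MHz mod fs = 6.5 MHz.
6.5 MHz > fs/2 = 4.75 MHz, folds to fs − 6.5 MHz = 3 MHz.
Distinct values: {1 MHz, 2.5 MHz, 3 MHz, 3.5 MHz} → 4.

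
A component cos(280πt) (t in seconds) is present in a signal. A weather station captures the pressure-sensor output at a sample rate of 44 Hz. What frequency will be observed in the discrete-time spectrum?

8 Hz

ω = 280π rad/s → f = ω/(2π) = 140 Hz.
140 Hz mod fs = 8 Hz.
8 Hz ≤ fs/2 = 22 Hz, appears at 8 Hz.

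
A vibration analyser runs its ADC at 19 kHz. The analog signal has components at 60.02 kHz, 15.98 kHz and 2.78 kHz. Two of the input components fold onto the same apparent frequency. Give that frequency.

3.02 kHz

fs/2 = 9.5 kHz.
60.02 kHz mod fs = 3.02 kHz.
3.02 kHz ≤ fs/2 = 9.5 kHz, appears at 3.02 kHz.
15.98 kHz > fs/2 = 9.5 kHz, folds to fs − 15.98 kHz = 3.02 kHz.
2.78 kHz ≤ fs/2 = 9.5 kHz, passes unchanged.
15.98 kHz and 60.02 kHz both map to 3.02 kHz.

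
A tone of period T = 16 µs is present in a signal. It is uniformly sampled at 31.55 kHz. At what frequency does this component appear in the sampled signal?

T = 16 µs → f = 1/T = 62.5 kHz.
62.5 kHz mod fs = 30.95 kHz.
30.95 kHz > fs/2 = 15.775 kHz, folds to fs − 30.95 kHz = 0.6 kHz.

0.6 kHz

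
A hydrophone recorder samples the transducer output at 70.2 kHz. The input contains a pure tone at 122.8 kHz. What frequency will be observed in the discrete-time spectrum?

17.6 kHz

122.8 kHz mod fs = 52.6 kHz.
52.6 kHz > fs/2 = 35.1 kHz, folds to fs − 52.6 kHz = 17.6 kHz.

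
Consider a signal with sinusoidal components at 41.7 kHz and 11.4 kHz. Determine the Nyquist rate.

83.4 kHz

Highest-frequency component: 41.7 kHz.
Nyquist rate = 2 × 41.7 kHz = 83.4 kHz.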